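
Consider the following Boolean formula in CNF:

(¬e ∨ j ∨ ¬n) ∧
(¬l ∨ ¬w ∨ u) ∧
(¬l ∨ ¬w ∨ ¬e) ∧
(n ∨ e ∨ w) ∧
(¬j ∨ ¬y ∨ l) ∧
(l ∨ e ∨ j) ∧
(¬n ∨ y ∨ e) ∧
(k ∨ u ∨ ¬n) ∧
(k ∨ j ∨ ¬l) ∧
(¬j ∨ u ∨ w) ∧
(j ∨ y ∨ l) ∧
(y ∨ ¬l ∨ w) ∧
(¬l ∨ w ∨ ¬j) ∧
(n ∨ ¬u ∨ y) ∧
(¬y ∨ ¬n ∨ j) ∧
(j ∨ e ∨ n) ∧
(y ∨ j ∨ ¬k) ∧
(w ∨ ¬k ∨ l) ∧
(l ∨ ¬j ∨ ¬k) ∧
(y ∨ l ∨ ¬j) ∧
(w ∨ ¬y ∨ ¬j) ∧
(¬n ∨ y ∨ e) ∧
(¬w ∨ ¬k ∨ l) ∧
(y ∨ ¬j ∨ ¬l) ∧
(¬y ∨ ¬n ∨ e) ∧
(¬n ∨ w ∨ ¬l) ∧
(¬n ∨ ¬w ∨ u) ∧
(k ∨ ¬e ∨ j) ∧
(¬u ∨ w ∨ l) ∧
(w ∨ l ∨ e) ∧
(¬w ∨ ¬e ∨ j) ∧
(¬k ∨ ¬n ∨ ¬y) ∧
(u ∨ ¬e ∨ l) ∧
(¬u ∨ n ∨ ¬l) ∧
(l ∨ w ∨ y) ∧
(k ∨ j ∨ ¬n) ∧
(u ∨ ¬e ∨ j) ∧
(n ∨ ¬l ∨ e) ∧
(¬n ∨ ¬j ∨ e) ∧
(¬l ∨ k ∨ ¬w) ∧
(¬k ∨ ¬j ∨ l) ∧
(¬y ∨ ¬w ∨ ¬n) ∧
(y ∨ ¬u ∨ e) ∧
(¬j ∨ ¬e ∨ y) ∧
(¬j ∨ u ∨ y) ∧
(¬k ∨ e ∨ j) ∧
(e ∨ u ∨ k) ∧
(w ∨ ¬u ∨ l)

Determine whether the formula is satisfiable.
No

No, the formula is not satisfiable.

No assignment of truth values to the variables can make all 48 clauses true simultaneously.

The formula is UNSAT (unsatisfiable).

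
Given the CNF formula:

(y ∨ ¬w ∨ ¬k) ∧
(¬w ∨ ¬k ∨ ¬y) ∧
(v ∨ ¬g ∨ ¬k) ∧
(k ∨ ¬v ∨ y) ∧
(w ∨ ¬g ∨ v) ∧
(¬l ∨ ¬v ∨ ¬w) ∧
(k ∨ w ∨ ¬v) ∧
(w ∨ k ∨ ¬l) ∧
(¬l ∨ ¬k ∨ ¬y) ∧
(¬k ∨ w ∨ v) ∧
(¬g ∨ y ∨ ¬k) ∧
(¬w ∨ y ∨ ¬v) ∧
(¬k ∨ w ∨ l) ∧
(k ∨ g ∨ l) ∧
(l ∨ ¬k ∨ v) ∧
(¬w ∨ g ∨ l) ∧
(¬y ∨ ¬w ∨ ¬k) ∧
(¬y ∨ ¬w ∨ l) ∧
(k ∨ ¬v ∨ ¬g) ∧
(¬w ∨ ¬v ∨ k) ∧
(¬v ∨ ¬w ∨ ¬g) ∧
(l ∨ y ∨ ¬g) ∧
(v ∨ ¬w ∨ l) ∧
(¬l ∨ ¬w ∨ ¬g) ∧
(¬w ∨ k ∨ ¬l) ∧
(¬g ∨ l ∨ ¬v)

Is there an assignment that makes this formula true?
Yes

Yes, the formula is satisfiable.

One satisfying assignment is: l=True, k=True, g=False, v=True, w=False, y=False

Verification: With this assignment, all 26 clauses evaluate to true.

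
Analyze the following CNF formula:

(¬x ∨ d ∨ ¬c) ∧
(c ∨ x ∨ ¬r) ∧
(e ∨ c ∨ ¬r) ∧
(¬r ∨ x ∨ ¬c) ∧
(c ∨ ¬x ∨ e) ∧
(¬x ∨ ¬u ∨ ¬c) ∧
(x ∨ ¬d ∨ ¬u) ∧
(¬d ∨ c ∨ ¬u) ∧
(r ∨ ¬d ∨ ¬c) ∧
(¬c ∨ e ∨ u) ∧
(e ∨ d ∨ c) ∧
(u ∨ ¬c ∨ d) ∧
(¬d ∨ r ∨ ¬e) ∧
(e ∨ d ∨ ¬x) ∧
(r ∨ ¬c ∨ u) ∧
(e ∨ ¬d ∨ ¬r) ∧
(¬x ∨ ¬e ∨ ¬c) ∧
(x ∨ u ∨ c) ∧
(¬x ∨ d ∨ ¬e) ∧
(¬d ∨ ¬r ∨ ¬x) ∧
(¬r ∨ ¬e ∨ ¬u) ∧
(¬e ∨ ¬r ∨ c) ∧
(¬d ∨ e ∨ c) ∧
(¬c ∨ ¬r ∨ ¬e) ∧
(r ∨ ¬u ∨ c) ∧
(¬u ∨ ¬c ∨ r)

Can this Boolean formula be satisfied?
No

No, the formula is not satisfiable.

No assignment of truth values to the variables can make all 26 clauses true simultaneously.

The formula is UNSAT (unsatisfiable).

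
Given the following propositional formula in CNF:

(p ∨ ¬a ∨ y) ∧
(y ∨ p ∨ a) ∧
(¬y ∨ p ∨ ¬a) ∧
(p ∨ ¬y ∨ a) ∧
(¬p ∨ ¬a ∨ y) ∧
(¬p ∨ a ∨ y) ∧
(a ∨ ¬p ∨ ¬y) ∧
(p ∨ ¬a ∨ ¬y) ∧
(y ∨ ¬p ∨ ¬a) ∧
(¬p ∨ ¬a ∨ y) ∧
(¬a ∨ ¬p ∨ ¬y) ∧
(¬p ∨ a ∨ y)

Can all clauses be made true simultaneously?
No

No, the formula is not satisfiable.

No assignment of truth values to the variables can make all 12 clauses true simultaneously.

The formula is UNSAT (unsatisfiable).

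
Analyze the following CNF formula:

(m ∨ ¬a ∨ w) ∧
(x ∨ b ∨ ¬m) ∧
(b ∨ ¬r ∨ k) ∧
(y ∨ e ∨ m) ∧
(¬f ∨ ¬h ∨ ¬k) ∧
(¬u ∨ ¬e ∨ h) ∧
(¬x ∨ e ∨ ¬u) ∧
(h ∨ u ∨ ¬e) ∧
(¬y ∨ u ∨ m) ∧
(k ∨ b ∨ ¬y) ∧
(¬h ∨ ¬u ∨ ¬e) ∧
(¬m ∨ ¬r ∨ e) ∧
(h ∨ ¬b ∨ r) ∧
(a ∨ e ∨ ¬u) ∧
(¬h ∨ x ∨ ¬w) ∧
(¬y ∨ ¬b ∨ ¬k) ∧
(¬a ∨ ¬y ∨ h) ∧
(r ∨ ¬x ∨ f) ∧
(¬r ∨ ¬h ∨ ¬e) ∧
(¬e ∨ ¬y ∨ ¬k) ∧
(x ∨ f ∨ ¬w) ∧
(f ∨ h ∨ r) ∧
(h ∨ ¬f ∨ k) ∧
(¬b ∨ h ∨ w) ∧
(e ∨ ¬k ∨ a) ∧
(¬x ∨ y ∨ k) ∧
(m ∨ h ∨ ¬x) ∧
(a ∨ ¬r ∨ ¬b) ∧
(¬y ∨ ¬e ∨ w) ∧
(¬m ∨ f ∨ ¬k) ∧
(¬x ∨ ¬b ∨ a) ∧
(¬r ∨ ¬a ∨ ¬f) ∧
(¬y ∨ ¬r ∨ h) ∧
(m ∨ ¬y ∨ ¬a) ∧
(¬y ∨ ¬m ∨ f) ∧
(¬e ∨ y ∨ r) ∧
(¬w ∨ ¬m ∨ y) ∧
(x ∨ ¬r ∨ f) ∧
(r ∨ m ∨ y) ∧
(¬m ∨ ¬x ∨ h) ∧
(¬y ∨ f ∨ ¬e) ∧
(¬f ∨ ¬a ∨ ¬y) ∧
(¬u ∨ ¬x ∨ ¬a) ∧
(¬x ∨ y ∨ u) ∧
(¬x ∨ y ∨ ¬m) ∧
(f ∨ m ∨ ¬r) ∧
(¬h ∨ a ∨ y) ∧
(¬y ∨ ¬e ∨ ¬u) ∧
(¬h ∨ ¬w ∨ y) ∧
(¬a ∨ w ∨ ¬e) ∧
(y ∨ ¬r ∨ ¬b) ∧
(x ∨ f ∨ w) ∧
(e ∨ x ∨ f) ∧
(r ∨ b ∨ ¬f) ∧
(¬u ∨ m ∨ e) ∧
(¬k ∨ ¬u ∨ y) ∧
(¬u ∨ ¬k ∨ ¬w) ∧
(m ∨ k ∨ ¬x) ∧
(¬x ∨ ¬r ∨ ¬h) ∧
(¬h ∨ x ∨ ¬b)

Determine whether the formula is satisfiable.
No

No, the formula is not satisfiable.

No assignment of truth values to the variables can make all 60 clauses true simultaneously.

The formula is UNSAT (unsatisfiable).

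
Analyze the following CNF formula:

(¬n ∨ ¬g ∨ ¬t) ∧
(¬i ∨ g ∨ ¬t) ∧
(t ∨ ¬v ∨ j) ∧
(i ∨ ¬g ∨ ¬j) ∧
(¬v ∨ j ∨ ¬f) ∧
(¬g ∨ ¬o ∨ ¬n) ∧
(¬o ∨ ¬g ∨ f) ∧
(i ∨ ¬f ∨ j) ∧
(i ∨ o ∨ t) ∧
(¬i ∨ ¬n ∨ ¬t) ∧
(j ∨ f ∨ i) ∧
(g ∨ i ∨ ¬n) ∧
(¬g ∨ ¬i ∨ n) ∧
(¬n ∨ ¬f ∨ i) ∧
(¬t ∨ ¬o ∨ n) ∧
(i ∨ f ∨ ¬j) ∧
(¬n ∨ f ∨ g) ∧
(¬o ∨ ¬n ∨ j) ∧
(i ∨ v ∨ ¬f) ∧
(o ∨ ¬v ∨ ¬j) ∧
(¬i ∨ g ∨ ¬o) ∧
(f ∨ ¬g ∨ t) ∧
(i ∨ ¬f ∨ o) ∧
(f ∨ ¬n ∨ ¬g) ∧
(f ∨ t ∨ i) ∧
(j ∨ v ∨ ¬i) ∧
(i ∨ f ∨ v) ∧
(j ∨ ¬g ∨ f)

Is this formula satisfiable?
Yes

Yes, the formula is satisfiable.

One satisfying assignment is: v=False, t=False, j=True, f=False, i=True, n=False, g=False, o=False

Verification: With this assignment, all 28 clauses evaluate to true.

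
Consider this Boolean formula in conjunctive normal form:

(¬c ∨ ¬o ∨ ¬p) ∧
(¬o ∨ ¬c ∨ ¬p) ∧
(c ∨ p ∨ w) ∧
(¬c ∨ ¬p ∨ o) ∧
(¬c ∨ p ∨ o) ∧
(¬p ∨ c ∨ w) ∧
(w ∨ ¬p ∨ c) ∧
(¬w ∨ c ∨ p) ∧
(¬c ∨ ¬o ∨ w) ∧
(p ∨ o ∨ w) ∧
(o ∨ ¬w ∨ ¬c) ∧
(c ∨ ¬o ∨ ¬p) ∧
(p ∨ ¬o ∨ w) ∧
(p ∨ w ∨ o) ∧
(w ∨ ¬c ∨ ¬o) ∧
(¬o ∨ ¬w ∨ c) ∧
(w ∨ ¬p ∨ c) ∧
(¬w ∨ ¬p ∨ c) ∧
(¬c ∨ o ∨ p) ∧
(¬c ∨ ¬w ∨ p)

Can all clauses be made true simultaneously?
No

No, the formula is not satisfiable.

No assignment of truth values to the variables can make all 20 clauses true simultaneously.

The formula is UNSAT (unsatisfiable).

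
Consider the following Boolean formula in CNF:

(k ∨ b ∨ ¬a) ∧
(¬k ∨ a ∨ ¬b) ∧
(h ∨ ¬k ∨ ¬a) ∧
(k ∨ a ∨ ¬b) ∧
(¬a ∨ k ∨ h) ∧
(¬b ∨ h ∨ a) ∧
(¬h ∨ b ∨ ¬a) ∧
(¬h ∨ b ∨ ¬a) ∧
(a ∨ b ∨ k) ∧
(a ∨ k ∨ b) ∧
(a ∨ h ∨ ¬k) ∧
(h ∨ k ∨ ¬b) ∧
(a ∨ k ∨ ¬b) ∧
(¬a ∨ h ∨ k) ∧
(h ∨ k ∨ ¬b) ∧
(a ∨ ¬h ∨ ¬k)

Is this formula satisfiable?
Yes

Yes, the formula is satisfiable.

One satisfying assignment is: k=True, b=True, h=True, a=True

Verification: With this assignment, all 16 clauses evaluate to true.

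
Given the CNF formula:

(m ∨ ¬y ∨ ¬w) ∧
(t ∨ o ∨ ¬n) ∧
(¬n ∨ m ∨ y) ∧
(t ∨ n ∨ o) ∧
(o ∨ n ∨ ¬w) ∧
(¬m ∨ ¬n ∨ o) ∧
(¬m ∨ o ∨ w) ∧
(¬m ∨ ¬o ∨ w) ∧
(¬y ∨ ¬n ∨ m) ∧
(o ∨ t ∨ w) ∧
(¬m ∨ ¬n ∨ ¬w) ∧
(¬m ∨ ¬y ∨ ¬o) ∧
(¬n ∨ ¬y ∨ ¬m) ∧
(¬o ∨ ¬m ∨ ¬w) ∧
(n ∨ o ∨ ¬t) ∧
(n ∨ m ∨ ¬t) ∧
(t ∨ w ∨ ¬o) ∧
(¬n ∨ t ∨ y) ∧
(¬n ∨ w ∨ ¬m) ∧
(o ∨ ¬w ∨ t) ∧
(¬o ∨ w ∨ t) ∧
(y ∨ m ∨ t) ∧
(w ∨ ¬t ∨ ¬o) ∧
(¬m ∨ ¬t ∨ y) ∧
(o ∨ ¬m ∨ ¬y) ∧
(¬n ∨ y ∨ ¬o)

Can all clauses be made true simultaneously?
No

No, the formula is not satisfiable.

No assignment of truth values to the variables can make all 26 clauses true simultaneously.

The formula is UNSAT (unsatisfiable).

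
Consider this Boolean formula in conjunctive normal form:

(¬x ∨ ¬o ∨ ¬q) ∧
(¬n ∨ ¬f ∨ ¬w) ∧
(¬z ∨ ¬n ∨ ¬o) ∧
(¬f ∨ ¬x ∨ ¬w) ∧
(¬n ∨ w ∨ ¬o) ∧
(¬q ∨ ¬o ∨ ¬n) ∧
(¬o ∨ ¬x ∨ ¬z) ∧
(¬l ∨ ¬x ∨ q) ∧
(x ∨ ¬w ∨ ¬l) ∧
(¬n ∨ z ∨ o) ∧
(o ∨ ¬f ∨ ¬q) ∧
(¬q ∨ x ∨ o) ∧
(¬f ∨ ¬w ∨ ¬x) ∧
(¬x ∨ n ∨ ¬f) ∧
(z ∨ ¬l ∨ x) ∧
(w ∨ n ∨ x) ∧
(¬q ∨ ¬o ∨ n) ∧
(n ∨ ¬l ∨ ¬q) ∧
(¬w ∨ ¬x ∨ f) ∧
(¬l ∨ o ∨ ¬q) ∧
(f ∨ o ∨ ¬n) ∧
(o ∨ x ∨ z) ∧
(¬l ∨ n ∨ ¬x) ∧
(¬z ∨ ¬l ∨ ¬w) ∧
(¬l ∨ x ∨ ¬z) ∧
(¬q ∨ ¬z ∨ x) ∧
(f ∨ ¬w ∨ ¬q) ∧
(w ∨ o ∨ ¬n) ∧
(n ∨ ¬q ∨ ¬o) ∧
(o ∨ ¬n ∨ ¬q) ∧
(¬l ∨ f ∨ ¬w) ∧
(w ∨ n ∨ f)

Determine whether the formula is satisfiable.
Yes

Yes, the formula is satisfiable.

One satisfying assignment is: o=True, z=False, n=False, w=True, q=False, l=False, x=False, f=False

Verification: With this assignment, all 32 clauses evaluate to true.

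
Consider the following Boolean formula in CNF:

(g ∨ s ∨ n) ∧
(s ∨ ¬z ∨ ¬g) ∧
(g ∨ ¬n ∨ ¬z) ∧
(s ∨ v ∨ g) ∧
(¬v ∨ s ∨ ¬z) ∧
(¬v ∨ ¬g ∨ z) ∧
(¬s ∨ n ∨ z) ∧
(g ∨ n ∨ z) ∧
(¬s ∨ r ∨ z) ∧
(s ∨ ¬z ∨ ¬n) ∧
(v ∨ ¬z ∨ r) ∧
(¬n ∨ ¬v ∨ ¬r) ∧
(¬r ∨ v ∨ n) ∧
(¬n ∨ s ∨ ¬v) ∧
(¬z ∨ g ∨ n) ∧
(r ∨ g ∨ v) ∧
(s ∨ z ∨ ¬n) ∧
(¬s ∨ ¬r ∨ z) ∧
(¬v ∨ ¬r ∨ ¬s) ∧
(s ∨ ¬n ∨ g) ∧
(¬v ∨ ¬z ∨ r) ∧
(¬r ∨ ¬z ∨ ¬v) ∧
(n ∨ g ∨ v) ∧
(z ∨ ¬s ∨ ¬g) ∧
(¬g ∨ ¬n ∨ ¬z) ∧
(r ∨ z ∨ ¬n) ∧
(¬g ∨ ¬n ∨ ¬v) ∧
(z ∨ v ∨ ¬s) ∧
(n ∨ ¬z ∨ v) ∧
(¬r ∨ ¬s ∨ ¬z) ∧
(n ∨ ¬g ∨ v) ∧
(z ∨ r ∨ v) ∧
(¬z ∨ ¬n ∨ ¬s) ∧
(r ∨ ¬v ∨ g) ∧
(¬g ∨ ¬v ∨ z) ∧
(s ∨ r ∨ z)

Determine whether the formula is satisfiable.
No

No, the formula is not satisfiable.

No assignment of truth values to the variables can make all 36 clauses true simultaneously.

The formula is UNSAT (unsatisfiable).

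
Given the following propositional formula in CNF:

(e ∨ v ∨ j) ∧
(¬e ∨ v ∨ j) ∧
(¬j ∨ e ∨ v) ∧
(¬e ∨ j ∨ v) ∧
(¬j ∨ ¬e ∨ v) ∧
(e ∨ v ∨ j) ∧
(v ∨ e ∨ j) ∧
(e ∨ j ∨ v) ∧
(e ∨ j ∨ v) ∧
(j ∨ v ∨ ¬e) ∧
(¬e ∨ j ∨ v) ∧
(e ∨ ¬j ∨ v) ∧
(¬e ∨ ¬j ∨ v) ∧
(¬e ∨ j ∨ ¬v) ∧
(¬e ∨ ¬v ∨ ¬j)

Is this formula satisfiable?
Yes

Yes, the formula is satisfiable.

One satisfying assignment is: j=True, v=True, e=False

Verification: With this assignment, all 15 clauses evaluate to true.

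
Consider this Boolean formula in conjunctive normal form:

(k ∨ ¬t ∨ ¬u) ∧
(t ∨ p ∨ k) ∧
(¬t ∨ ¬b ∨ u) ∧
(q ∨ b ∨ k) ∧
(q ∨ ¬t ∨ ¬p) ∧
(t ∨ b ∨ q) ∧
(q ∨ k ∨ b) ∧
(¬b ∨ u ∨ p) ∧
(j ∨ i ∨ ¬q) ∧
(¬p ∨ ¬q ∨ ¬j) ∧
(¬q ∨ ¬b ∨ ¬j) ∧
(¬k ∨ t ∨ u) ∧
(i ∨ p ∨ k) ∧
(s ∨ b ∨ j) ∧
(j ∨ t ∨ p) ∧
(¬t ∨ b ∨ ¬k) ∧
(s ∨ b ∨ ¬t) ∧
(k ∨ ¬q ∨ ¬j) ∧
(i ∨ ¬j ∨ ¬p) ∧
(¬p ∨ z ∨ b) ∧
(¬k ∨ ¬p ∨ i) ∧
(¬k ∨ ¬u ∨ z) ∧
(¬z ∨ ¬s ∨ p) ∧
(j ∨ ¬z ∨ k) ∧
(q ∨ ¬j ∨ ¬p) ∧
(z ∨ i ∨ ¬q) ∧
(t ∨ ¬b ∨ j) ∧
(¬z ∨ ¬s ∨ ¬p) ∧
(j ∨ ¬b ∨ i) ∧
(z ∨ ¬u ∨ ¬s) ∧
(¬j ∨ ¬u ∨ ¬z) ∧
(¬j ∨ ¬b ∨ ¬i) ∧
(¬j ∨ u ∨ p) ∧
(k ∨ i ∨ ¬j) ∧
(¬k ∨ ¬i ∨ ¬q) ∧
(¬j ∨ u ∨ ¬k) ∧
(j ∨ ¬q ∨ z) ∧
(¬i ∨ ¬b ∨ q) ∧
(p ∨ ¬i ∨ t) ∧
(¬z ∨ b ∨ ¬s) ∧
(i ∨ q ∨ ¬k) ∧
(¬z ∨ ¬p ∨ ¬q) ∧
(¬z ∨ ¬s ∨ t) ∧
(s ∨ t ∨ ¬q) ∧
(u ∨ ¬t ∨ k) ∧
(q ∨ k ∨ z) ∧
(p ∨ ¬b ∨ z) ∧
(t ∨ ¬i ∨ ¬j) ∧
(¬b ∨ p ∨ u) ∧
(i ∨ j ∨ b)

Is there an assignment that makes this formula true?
No

No, the formula is not satisfiable.

No assignment of truth values to the variables can make all 50 clauses true simultaneously.

The formula is UNSAT (unsatisfiable).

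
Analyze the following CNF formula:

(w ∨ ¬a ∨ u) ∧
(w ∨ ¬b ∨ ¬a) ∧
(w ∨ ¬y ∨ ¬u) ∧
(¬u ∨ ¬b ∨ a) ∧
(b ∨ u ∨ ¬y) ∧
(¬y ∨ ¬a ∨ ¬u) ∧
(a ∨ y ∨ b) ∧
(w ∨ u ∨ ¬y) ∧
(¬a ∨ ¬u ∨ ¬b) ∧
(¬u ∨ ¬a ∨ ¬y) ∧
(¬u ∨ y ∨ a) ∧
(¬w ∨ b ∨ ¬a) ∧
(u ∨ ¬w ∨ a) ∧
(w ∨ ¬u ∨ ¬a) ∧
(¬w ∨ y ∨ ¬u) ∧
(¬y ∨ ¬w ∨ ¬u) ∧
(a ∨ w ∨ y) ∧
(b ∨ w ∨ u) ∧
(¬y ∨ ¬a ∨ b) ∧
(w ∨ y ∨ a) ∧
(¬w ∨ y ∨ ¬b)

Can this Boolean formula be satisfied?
Yes

Yes, the formula is satisfiable.

One satisfying assignment is: y=True, a=True, w=True, u=False, b=True

Verification: With this assignment, all 21 clauses evaluate to true.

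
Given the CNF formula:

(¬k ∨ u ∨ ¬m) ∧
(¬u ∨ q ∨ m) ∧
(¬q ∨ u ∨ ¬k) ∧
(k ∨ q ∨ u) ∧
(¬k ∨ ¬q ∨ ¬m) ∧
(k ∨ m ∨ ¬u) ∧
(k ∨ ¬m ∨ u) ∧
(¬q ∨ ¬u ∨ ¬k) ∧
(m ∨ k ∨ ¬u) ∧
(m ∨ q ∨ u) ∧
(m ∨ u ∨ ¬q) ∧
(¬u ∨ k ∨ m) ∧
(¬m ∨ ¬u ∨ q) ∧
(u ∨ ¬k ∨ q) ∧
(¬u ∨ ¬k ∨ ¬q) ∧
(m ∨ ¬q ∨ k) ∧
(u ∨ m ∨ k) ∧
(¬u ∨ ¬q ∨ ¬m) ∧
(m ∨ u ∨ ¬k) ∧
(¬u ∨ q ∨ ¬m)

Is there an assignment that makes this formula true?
No

No, the formula is not satisfiable.

No assignment of truth values to the variables can make all 20 clauses true simultaneously.

The formula is UNSAT (unsatisfiable).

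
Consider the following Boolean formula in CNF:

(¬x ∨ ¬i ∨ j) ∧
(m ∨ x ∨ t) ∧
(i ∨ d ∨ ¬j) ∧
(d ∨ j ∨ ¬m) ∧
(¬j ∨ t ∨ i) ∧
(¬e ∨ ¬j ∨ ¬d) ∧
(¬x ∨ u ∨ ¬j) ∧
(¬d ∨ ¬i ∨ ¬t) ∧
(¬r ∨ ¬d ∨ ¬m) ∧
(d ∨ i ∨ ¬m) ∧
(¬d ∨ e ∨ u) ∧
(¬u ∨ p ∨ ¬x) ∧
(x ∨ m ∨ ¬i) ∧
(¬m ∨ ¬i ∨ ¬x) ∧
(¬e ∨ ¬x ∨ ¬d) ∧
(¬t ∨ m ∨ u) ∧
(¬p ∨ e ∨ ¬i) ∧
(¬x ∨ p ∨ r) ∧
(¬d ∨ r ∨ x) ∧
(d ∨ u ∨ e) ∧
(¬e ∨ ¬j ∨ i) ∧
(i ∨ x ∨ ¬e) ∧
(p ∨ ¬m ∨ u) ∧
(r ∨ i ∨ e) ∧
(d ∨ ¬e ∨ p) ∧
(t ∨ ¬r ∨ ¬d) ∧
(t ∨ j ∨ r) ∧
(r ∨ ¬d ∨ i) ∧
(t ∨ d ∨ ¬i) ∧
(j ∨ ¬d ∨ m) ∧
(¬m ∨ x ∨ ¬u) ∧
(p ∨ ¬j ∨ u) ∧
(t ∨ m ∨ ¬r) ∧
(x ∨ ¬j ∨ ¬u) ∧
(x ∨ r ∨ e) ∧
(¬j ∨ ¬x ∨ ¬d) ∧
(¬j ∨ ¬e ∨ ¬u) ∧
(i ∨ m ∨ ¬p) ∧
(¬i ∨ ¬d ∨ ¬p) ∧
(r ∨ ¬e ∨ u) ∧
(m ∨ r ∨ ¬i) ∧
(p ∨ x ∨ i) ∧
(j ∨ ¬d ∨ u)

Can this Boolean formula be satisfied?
Yes

Yes, the formula is satisfiable.

One satisfying assignment is: i=True, e=True, u=False, m=True, r=True, p=True, d=False, t=True, j=True, x=False

Verification: With this assignment, all 43 clauses evaluate to true.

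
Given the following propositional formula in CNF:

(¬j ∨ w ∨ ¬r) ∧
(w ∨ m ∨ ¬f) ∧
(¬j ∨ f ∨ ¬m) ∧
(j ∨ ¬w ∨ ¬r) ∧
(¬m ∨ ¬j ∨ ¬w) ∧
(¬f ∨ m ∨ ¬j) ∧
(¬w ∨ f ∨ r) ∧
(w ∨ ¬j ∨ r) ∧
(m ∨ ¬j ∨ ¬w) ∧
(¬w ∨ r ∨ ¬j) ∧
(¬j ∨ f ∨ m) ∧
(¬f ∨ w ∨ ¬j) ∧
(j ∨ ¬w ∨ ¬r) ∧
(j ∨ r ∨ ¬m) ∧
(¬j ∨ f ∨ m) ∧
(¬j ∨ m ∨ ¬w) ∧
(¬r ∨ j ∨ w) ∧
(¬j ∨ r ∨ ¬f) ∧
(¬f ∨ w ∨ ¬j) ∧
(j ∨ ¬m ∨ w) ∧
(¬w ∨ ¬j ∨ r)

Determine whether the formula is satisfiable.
Yes

Yes, the formula is satisfiable.

One satisfying assignment is: m=False, w=False, r=False, j=False, f=False

Verification: With this assignment, all 21 clauses evaluate to true.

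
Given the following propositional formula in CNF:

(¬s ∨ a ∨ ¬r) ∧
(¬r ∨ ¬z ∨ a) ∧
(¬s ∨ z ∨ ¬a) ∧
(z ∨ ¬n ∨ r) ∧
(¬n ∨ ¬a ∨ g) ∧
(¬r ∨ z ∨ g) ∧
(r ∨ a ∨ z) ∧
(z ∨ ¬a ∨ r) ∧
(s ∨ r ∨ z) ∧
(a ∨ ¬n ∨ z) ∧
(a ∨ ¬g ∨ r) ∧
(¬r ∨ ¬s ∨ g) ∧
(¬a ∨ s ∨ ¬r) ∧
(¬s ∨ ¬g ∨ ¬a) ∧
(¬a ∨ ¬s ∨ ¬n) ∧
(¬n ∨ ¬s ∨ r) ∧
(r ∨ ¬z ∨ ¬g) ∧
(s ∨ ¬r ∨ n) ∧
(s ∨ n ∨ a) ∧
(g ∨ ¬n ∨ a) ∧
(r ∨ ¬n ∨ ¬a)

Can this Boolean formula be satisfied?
Yes

Yes, the formula is satisfiable.

One satisfying assignment is: a=False, s=True, g=False, r=False, n=False, z=True

Verification: With this assignment, all 21 clauses evaluate to true.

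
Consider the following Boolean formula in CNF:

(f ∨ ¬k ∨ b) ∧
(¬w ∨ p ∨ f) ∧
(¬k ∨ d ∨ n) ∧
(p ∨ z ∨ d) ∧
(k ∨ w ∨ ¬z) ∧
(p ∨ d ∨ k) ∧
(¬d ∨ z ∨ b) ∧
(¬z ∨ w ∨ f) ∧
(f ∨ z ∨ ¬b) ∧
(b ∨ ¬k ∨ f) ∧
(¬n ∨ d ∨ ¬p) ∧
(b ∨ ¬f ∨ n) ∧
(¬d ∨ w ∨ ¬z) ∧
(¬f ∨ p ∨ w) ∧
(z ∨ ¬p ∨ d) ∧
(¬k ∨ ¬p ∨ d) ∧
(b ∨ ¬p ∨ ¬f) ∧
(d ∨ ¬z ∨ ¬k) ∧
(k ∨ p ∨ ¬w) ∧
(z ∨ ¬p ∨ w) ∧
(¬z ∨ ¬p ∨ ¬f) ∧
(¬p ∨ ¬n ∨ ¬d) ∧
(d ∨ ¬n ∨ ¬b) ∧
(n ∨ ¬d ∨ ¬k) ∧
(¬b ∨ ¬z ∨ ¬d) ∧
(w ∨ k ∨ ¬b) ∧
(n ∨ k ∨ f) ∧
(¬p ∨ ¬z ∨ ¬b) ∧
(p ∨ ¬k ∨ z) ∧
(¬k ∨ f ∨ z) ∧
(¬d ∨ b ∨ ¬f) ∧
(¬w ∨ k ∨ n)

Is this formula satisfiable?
No

No, the formula is not satisfiable.

No assignment of truth values to the variables can make all 32 clauses true simultaneously.

The formula is UNSAT (unsatisfiable).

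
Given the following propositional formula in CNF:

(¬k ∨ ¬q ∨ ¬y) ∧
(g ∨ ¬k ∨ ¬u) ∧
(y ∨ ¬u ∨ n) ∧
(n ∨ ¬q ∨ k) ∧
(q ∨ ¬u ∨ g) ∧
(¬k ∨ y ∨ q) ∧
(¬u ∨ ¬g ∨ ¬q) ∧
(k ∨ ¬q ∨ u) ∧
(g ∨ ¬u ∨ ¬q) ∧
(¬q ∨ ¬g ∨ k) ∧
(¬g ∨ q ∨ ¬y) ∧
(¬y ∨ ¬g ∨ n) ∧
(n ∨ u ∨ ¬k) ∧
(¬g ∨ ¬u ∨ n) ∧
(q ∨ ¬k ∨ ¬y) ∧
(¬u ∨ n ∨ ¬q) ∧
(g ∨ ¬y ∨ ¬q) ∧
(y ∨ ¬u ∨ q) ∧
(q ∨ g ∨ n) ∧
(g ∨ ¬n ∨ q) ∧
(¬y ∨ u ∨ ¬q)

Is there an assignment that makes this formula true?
Yes

Yes, the formula is satisfiable.

One satisfying assignment is: q=False, n=False, g=True, u=False, k=False, y=False

Verification: With this assignment, all 21 clauses evaluate to true.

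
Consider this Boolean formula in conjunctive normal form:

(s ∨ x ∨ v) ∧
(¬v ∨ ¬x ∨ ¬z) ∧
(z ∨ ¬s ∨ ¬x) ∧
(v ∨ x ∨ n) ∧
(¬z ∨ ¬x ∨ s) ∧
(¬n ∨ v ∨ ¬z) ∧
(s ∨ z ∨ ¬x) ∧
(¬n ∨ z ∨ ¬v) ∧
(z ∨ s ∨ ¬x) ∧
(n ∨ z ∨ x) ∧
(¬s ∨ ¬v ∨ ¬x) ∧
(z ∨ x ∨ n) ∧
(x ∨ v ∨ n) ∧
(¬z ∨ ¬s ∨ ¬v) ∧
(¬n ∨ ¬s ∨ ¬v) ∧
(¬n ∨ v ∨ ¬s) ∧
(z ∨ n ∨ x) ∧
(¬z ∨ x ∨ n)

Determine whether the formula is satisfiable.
Yes

Yes, the formula is satisfiable.

One satisfying assignment is: z=True, v=True, n=True, x=False, s=False

Verification: With this assignment, all 18 clauses evaluate to true.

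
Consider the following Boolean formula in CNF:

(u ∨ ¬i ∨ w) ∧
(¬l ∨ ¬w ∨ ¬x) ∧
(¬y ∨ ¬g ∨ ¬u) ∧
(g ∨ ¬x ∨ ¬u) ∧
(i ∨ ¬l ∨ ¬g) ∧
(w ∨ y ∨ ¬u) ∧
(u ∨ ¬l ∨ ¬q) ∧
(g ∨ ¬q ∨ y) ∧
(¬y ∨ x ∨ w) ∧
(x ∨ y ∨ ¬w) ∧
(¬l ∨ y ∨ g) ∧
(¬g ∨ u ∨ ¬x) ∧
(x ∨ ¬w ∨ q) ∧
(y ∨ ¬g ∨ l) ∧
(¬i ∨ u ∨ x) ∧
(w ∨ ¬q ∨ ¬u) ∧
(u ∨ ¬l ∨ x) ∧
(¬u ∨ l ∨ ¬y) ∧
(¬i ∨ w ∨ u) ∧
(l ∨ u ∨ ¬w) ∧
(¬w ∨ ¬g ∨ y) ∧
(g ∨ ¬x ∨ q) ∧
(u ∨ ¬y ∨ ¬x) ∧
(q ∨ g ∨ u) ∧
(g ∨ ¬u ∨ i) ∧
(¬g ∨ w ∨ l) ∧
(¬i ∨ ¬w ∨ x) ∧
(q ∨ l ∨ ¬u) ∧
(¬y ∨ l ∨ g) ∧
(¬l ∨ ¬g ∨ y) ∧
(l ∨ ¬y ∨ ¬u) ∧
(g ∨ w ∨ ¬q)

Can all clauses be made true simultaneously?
No

No, the formula is not satisfiable.

No assignment of truth values to the variables can make all 32 clauses true simultaneously.

The formula is UNSAT (unsatisfiable).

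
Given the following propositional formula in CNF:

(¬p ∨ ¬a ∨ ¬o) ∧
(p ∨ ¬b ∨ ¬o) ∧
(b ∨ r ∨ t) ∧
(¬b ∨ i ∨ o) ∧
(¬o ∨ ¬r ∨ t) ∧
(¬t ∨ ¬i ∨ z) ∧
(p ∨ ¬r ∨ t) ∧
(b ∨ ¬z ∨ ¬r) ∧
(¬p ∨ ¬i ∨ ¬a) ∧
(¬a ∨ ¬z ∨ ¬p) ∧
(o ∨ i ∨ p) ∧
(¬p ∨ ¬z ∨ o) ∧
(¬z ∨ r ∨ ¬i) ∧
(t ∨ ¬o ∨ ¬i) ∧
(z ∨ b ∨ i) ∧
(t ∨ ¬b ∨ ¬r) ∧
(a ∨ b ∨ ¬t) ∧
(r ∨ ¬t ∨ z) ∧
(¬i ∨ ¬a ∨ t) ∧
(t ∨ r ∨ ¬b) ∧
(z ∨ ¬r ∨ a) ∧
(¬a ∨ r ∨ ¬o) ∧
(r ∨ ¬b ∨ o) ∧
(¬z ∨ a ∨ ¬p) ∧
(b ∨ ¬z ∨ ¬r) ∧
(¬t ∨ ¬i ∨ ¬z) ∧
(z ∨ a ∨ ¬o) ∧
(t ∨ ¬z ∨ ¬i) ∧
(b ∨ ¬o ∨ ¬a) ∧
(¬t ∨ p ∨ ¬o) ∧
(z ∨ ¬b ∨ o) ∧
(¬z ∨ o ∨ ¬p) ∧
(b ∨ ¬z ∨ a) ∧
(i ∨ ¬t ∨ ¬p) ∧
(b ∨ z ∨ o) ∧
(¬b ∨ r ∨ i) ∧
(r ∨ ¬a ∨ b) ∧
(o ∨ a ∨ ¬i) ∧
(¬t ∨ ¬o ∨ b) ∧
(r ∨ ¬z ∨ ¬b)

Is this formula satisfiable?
No

No, the formula is not satisfiable.

No assignment of truth values to the variables can make all 40 clauses true simultaneously.

The formula is UNSAT (unsatisfiable).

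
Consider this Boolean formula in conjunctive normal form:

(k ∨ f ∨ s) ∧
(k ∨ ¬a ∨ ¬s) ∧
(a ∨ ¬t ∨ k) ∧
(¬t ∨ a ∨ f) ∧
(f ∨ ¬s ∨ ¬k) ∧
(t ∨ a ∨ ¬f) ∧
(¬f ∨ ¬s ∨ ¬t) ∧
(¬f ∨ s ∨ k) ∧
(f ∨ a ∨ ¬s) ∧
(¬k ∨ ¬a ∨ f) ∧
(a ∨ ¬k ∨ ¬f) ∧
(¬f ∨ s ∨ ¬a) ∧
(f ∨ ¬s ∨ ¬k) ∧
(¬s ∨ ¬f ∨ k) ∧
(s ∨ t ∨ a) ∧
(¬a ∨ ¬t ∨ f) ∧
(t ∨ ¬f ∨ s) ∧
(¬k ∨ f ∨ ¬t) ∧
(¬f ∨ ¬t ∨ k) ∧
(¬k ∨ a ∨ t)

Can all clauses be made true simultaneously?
Yes

Yes, the formula is satisfiable.

One satisfying assignment is: a=True, t=False, s=True, f=True, k=True

Verification: With this assignment, all 20 clauses evaluate to true.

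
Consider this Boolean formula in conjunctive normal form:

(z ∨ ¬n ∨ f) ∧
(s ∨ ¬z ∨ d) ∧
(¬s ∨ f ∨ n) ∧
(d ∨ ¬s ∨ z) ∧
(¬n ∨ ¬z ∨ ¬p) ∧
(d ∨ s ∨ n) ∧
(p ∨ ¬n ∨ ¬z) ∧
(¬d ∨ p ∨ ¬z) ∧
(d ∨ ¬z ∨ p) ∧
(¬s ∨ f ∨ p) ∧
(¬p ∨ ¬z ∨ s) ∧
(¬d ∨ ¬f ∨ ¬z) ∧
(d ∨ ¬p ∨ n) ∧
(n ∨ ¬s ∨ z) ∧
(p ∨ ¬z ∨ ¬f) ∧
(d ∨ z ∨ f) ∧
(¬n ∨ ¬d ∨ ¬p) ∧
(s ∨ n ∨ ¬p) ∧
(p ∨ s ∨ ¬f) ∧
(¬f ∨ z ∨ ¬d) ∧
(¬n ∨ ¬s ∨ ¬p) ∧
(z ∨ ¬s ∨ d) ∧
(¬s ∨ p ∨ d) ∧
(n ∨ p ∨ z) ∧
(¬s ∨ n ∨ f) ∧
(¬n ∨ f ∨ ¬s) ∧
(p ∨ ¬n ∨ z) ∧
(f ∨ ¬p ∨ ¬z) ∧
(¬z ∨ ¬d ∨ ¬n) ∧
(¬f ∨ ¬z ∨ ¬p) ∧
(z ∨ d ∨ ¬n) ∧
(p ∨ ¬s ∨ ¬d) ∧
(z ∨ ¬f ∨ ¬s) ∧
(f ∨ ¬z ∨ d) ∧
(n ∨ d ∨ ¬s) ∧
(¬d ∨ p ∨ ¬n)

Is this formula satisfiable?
No

No, the formula is not satisfiable.

No assignment of truth values to the variables can make all 36 clauses true simultaneously.

The formula is UNSAT (unsatisfiable).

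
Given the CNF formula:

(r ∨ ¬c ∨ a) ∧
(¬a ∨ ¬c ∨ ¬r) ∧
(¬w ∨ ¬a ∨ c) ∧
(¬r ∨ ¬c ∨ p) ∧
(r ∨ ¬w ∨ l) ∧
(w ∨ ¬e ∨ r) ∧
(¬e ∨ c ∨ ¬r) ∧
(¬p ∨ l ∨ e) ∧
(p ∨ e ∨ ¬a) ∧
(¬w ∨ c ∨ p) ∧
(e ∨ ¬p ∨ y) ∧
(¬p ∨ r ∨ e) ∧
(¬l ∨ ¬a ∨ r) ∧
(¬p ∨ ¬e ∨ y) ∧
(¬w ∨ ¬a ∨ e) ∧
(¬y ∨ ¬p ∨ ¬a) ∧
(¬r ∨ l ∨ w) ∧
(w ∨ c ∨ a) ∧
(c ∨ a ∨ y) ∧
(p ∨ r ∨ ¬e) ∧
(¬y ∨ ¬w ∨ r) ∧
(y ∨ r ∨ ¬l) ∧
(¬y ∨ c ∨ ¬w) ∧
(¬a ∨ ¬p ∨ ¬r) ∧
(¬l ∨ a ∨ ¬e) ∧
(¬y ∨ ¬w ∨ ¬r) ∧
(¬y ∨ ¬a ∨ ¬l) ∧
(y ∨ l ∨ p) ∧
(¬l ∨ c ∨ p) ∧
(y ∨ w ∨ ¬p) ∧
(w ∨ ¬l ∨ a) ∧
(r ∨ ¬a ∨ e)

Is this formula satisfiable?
No

No, the formula is not satisfiable.

No assignment of truth values to the variables can make all 32 clauses true simultaneously.

The formula is UNSAT (unsatisfiable).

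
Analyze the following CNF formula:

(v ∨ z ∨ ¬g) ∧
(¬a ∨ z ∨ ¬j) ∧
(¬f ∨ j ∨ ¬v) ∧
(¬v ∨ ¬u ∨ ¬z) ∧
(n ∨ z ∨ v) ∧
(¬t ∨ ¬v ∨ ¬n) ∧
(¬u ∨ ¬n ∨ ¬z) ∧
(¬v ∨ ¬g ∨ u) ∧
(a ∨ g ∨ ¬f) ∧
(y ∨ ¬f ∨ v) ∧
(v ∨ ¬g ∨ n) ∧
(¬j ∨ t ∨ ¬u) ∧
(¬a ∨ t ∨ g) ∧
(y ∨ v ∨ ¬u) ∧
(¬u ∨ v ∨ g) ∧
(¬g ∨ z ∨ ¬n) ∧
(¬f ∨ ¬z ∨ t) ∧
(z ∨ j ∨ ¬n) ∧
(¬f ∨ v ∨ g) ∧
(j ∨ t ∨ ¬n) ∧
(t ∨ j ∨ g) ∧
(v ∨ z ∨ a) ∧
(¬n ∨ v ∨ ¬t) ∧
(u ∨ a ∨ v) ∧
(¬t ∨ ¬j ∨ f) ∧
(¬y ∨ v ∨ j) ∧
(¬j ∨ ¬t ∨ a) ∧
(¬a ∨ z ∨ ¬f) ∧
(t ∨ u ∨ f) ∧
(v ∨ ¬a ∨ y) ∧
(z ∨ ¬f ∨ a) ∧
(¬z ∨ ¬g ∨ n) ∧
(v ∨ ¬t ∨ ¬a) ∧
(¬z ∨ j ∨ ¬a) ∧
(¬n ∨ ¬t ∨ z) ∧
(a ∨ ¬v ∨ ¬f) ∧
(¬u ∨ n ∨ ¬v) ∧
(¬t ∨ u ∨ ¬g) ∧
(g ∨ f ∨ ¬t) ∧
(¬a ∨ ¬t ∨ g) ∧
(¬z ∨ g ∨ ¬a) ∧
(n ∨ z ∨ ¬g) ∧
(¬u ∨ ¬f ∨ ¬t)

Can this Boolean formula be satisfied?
No

No, the formula is not satisfiable.

No assignment of truth values to the variables can make all 43 clauses true simultaneously.

The formula is UNSAT (unsatisfiable).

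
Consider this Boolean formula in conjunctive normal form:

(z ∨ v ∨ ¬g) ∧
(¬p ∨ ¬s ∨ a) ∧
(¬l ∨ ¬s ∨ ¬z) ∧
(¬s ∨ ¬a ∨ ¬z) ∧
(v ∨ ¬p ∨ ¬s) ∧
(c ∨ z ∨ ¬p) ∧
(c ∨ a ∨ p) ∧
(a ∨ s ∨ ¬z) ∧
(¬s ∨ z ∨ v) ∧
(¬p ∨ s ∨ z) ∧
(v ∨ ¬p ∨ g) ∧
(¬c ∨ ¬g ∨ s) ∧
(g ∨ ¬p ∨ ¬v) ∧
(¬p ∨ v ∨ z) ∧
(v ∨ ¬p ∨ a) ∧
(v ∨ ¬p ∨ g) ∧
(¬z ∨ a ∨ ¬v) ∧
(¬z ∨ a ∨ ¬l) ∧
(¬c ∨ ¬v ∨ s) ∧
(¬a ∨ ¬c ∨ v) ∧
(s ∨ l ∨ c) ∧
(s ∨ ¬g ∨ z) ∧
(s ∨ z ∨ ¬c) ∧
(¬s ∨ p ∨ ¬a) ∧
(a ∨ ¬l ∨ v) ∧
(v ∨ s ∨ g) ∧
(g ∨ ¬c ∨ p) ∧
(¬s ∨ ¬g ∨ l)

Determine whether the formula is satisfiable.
Yes

Yes, the formula is satisfiable.

One satisfying assignment is: a=False, s=True, z=False, v=True, g=True, c=True, p=False, l=True

Verification: With this assignment, all 28 clauses evaluate to true.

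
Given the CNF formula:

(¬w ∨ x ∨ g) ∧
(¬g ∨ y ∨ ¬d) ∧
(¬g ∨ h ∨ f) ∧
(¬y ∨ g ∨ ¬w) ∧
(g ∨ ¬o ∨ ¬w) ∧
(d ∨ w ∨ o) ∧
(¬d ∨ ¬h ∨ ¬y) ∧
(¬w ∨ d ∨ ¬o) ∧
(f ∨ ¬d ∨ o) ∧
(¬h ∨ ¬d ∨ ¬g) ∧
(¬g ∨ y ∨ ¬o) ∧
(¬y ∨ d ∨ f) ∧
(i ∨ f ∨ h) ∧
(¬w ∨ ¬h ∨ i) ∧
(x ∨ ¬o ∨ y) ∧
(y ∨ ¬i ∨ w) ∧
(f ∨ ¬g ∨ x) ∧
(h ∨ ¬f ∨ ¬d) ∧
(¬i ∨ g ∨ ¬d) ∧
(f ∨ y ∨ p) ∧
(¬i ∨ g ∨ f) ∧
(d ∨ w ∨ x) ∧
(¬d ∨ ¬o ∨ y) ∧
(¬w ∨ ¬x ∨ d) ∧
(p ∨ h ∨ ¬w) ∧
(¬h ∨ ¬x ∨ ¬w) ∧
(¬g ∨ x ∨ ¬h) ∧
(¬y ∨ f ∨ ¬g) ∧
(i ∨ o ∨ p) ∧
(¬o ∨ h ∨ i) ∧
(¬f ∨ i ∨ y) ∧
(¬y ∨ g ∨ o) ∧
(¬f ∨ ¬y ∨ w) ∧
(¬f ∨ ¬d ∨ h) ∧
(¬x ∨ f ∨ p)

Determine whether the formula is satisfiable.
Yes

Yes, the formula is satisfiable.

One satisfying assignment is: o=False, d=False, g=True, x=False, w=True, p=True, h=False, i=True, y=False, f=True

Verification: With this assignment, all 35 clauses evaluate to true.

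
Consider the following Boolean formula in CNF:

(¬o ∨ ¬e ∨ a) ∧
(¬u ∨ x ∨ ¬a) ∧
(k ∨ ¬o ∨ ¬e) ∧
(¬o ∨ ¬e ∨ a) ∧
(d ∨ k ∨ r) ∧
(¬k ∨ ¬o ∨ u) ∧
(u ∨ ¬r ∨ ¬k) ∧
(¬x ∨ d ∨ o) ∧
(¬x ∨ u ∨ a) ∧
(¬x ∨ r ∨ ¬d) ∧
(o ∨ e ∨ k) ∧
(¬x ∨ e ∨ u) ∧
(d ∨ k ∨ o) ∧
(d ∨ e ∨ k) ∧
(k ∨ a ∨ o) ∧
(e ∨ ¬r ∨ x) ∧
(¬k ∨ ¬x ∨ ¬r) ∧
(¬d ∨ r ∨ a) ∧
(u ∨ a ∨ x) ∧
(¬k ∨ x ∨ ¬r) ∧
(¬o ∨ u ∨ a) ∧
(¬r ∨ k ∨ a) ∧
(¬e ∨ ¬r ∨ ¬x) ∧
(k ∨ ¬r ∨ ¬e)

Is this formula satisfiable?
Yes

Yes, the formula is satisfiable.

One satisfying assignment is: d=True, x=False, a=True, u=False, e=False, r=False, k=False, o=True

Verification: With this assignment, all 24 clauses evaluate to true.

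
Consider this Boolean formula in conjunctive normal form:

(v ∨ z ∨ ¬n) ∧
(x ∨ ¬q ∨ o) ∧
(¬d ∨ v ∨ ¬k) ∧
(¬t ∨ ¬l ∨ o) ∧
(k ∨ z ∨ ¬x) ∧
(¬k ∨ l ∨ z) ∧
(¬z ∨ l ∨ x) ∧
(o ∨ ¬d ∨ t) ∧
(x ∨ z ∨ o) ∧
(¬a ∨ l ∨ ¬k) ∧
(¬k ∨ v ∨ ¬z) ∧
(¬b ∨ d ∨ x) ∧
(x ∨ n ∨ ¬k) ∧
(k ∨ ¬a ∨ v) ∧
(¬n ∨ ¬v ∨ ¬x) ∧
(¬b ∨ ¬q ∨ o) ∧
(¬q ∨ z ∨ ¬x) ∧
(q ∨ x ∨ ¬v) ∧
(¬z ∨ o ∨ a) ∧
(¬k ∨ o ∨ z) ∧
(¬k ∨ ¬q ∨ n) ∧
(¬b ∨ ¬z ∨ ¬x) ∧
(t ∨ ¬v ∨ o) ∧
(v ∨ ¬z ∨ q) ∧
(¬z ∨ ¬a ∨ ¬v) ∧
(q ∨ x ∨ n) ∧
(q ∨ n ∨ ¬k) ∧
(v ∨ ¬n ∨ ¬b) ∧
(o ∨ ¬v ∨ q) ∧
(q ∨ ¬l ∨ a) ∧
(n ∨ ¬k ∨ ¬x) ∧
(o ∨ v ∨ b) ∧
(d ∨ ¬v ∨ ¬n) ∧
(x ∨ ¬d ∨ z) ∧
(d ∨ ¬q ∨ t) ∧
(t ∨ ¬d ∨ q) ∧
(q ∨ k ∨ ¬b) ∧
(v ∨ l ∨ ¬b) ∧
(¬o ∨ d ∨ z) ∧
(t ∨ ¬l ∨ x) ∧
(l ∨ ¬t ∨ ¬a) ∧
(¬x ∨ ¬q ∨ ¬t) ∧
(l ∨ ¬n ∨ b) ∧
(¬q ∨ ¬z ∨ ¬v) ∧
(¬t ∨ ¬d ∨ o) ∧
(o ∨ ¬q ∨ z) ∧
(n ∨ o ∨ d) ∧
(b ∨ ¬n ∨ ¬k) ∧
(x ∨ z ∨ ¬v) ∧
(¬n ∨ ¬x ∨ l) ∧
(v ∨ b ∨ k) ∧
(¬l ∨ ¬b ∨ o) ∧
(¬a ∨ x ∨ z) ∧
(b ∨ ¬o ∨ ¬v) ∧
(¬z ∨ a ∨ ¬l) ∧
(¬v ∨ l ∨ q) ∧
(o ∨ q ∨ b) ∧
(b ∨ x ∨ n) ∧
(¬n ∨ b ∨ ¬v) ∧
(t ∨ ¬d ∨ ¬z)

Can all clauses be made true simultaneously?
No

No, the formula is not satisfiable.

No assignment of truth values to the variables can make all 60 clauses true simultaneously.

The formula is UNSAT (unsatisfiable).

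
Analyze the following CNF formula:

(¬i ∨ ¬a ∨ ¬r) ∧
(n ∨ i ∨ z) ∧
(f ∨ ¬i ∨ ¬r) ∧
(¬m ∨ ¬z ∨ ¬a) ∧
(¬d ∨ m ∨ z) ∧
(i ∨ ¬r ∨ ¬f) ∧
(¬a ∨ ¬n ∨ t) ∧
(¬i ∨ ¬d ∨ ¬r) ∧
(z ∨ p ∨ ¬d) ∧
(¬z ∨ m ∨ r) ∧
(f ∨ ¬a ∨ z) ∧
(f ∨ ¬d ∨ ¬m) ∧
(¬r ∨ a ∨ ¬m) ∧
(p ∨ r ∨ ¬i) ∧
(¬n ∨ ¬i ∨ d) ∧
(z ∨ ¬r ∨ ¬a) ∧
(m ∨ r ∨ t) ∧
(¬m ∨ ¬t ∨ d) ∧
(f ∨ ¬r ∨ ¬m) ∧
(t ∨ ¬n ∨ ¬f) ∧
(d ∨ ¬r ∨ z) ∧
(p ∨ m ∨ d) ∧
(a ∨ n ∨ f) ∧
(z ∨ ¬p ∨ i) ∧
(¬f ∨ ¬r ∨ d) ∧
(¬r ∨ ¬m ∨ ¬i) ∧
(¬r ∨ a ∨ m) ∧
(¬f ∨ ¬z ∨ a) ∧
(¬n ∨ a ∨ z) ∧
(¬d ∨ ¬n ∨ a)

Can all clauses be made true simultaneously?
Yes

Yes, the formula is satisfiable.

One satisfying assignment is: z=True, m=True, f=False, r=False, a=False, p=False, n=True, t=False, d=False, i=False

Verification: With this assignment, all 30 clauses evaluate to true.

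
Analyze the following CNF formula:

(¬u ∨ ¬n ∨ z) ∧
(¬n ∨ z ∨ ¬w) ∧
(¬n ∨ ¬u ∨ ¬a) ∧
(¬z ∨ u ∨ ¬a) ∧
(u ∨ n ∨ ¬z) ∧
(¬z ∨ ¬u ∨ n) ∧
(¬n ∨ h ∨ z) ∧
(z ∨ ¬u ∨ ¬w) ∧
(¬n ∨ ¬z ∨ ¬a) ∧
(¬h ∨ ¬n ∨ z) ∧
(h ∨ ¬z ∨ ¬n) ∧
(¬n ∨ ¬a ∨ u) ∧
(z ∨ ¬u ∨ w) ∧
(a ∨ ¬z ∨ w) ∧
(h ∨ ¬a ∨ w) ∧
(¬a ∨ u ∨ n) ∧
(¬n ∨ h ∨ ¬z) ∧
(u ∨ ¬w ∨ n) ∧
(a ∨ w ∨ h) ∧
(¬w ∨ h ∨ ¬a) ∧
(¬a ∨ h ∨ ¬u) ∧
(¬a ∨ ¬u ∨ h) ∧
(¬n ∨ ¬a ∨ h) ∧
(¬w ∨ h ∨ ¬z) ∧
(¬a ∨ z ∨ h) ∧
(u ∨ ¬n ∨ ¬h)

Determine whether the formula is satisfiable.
Yes

Yes, the formula is satisfiable.

One satisfying assignment is: u=True, n=True, z=True, h=True, w=True, a=False

Verification: With this assignment, all 26 clauses evaluate to true.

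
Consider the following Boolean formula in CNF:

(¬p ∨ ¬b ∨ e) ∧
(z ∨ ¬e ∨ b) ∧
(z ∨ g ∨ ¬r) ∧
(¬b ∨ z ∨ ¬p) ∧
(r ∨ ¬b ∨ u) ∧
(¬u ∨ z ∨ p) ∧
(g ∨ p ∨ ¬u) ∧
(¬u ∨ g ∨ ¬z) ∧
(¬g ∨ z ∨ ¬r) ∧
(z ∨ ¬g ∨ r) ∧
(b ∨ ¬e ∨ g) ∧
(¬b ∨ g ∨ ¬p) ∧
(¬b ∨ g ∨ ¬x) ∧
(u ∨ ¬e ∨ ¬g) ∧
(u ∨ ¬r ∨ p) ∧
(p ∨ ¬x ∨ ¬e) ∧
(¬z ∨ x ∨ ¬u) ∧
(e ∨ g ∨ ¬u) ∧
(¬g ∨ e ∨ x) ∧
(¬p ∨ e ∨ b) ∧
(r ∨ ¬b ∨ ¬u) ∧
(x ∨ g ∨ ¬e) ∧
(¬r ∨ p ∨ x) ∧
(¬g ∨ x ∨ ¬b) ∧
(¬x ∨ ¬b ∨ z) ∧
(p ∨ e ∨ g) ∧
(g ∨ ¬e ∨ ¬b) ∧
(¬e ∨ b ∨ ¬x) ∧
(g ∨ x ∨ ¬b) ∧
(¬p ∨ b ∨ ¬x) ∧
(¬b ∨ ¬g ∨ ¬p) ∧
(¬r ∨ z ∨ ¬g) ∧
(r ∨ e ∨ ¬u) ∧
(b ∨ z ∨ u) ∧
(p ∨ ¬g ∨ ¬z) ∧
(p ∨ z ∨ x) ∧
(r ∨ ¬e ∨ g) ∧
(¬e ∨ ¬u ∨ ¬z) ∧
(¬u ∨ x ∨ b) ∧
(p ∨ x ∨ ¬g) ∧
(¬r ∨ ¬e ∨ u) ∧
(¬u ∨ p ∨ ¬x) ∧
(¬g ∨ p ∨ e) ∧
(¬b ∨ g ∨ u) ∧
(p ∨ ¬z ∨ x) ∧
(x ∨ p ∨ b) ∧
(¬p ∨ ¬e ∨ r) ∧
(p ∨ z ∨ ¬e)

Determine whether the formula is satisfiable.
No

No, the formula is not satisfiable.

No assignment of truth values to the variables can make all 48 clauses true simultaneously.

The formula is UNSAT (unsatisfiable).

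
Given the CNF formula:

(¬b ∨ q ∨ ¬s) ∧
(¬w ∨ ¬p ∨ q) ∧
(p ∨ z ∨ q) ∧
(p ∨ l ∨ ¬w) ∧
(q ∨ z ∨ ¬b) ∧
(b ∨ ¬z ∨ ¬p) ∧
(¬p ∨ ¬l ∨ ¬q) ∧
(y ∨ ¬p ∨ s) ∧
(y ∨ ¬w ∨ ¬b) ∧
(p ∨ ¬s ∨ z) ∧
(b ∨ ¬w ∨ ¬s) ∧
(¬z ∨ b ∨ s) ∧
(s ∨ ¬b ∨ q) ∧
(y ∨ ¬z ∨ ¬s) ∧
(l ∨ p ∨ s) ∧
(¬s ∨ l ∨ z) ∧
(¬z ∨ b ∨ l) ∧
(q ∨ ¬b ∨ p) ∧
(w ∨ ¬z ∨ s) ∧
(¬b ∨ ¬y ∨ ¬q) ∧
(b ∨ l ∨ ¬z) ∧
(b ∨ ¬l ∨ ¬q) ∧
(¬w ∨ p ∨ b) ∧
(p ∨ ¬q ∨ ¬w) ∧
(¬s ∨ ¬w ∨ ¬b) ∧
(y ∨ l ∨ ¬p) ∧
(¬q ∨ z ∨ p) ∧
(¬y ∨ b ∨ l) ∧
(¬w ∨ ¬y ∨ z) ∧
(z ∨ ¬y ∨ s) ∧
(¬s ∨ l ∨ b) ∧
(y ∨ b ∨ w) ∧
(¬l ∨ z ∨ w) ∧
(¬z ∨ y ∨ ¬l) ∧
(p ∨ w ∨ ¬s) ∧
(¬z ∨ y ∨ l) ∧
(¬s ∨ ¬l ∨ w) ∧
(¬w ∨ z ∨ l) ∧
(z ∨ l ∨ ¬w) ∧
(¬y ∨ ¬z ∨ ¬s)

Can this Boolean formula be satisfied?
No

No, the formula is not satisfiable.

No assignment of truth values to the variables can make all 40 clauses true simultaneously.

The formula is UNSAT (unsatisfiable).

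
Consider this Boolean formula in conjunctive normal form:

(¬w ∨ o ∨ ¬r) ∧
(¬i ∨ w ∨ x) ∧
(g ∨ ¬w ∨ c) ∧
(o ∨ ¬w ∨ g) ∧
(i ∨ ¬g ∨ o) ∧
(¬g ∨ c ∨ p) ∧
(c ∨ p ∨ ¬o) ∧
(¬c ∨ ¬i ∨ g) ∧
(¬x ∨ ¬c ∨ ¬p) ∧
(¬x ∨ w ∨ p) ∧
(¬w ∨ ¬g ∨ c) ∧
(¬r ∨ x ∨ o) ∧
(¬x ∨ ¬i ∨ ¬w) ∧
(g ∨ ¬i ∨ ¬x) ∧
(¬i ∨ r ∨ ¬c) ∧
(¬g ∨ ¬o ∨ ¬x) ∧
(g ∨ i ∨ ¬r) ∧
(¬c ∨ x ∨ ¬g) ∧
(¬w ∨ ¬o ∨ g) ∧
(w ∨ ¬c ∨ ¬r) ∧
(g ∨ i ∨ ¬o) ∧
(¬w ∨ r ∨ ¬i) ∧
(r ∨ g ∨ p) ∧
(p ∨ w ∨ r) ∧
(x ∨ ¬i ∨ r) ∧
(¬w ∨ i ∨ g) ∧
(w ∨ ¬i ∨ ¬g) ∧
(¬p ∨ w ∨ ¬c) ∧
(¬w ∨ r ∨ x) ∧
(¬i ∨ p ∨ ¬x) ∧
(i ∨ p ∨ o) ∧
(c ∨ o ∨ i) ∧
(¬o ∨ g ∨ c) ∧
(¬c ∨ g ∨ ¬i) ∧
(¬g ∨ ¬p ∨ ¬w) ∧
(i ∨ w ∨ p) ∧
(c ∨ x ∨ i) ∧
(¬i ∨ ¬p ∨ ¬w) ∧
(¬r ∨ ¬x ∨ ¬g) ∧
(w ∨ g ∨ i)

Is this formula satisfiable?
No

No, the formula is not satisfiable.

No assignment of truth values to the variables can make all 40 clauses true simultaneously.

The formula is UNSAT (unsatisfiable).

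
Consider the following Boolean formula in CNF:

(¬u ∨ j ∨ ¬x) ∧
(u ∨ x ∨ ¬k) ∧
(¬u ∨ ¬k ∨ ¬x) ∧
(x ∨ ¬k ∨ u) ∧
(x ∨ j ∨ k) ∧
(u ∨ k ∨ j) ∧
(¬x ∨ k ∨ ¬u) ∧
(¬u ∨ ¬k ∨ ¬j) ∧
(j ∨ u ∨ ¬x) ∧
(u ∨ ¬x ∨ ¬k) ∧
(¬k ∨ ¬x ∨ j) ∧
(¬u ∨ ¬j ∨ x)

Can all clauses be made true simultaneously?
Yes

Yes, the formula is satisfiable.

One satisfying assignment is: k=False, x=False, u=False, j=True

Verification: With this assignment, all 12 clauses evaluate to true.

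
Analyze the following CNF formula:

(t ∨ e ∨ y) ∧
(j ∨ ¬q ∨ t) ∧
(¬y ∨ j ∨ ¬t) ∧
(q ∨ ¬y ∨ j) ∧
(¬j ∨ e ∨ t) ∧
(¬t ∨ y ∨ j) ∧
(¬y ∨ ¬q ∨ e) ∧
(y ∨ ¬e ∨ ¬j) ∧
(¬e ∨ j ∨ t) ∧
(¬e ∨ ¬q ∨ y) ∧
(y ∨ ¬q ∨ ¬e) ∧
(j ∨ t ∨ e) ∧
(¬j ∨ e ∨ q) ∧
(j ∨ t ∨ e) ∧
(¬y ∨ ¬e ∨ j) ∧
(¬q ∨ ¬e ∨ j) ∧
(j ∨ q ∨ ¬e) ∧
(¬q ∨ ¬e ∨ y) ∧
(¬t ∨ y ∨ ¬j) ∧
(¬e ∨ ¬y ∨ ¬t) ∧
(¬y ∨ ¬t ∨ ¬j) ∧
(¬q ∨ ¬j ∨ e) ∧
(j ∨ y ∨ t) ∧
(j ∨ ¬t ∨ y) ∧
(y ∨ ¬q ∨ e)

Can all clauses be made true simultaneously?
Yes

Yes, the formula is satisfiable.

One satisfying assignment is: e=True, y=True, q=False, j=True, t=False

Verification: With this assignment, all 25 clauses evaluate to true.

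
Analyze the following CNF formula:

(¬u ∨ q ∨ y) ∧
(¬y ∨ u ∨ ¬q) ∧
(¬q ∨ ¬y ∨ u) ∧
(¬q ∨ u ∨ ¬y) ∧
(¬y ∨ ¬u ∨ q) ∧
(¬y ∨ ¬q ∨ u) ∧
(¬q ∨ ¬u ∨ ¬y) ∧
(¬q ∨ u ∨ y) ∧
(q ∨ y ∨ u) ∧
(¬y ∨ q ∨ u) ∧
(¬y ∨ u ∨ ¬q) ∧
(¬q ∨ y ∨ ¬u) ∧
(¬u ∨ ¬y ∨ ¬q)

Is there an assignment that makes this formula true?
No

No, the formula is not satisfiable.

No assignment of truth values to the variables can make all 13 clauses true simultaneously.

The formula is UNSAT (unsatisfiable).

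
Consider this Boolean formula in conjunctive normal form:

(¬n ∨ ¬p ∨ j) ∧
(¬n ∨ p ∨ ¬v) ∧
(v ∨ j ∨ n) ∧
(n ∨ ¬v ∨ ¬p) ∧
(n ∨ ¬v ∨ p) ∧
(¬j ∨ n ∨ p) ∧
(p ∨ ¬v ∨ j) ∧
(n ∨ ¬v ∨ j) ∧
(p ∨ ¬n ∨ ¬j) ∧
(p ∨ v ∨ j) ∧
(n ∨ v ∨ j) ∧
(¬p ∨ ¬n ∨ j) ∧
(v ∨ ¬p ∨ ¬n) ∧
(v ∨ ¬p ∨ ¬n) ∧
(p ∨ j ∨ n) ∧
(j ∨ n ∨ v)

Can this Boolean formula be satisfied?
Yes

Yes, the formula is satisfiable.

One satisfying assignment is: n=False, p=True, v=False, j=True

Verification: With this assignment, all 16 clauses evaluate to true.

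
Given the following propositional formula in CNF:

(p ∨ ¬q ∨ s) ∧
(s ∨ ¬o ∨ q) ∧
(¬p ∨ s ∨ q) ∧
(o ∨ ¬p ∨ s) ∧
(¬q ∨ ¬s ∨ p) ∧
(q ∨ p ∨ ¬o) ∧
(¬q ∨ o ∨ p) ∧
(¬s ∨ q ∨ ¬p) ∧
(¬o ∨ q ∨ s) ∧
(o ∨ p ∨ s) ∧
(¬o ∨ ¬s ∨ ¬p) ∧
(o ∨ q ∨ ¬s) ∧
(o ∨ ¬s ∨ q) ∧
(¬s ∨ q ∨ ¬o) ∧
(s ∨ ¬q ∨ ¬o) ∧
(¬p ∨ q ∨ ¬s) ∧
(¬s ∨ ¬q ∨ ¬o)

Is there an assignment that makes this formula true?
Yes

Yes, the formula is satisfiable.

One satisfying assignment is: s=True, q=True, o=False, p=True

Verification: With this assignment, all 17 clauses evaluate to true.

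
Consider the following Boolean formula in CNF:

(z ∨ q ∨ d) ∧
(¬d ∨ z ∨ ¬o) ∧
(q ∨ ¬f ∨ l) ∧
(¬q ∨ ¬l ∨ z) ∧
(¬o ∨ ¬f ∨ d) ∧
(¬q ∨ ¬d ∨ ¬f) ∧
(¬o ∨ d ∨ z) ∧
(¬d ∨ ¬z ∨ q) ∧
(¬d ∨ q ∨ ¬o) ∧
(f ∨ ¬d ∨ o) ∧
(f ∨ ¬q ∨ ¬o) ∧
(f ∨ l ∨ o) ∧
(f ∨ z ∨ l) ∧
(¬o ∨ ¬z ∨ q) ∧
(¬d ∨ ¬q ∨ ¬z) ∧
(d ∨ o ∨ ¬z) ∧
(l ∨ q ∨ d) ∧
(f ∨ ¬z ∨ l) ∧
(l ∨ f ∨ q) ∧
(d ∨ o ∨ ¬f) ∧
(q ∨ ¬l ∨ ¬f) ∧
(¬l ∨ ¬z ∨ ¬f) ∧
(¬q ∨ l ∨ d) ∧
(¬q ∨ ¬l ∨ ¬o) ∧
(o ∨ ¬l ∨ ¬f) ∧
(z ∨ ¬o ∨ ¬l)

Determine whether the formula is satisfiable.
No

No, the formula is not satisfiable.

No assignment of truth values to the variables can make all 26 clauses true simultaneously.

The formula is UNSAT (unsatisfiable).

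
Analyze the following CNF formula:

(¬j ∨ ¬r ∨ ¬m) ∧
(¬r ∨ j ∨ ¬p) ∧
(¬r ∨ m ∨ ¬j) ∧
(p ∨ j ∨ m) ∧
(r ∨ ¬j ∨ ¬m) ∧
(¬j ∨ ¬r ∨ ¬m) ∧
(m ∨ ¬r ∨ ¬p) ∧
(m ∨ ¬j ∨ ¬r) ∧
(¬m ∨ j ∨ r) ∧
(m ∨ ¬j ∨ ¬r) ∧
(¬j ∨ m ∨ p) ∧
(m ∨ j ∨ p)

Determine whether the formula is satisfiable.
Yes

Yes, the formula is satisfiable.

One satisfying assignment is: j=False, p=False, m=True, r=True

Verification: With this assignment, all 12 clauses evaluate to true.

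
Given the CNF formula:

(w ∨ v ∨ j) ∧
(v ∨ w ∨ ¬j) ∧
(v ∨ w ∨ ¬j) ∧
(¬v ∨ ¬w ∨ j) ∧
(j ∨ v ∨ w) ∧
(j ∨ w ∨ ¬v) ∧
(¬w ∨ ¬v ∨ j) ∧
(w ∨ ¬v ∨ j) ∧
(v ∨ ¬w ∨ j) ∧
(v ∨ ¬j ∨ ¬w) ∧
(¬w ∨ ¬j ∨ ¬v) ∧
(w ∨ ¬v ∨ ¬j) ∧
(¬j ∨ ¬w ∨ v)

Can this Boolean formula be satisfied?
No

No, the formula is not satisfiable.

No assignment of truth values to the variables can make all 13 clauses true simultaneously.

The formula is UNSAT (unsatisfiable).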